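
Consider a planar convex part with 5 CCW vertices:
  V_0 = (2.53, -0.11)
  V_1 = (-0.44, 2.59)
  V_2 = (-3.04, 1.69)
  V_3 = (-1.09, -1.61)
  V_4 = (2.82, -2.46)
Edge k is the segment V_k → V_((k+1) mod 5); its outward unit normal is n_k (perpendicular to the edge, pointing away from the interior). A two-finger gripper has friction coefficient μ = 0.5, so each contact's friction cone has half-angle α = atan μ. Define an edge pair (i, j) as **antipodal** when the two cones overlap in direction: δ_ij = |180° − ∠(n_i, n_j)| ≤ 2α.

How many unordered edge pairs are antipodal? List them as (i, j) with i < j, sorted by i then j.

count = 4; pairs: (0,2), (0,3), (1,3), (2,4)

α = atan 0.5 = 26.57°;  2α = 53.13°
n_0 = (+0.6727, +0.7399)
n_1 = (-0.3271, +0.9450)
n_2 = (-0.8609, -0.5087)
n_3 = (-0.2124, -0.9772)
n_4 = (+0.9925, +0.1225)
  (0,1): δ = 118.63°  ·
  (0,2): δ = 17.15°  ✓
  (0,3): δ = 30.01°  ✓
  (0,4): δ = 139.31°  ·
  (1,2): δ = 78.51°  ·
  (1,3): δ = 31.36°  ✓
  (1,4): δ = 77.94°  ·
  (2,3): δ = 132.84°  ·
  (2,4): δ = 23.54°  ✓
  (3,4): δ = 70.70°  ·
antipodal pairs: 4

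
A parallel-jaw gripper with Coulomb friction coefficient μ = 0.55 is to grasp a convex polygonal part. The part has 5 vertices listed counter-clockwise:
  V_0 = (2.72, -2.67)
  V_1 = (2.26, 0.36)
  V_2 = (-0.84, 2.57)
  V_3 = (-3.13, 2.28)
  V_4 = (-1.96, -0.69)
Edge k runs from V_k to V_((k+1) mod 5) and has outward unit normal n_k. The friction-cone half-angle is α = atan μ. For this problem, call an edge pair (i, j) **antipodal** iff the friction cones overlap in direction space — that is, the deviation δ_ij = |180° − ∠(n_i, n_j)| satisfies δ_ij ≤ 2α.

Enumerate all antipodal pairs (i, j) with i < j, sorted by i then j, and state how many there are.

α = atan 0.55 = 28.81°;  2α = 57.62°
n_0 = (+0.9887, +0.1501)
n_1 = (+0.5805, +0.8143)
n_2 = (-0.1256, +0.9921)
n_3 = (-0.9304, -0.3665)
n_4 = (-0.3896, -0.9210)
  (0,1): δ = 134.12°  ·
  (0,2): δ = 91.42°  ·
  (0,3): δ = 12.87°  ✓
  (0,4): δ = 58.44°  ·
  (1,2): δ = 137.30°  ·
  (1,3): δ = 33.01°  ✓
  (1,4): δ = 12.55°  ✓
  (2,3): δ = 75.72°  ·
  (2,4): δ = 30.15°  ✓
  (3,4): δ = 134.43°  ·
antipodal pairs: 4

count = 4; pairs: (0,3), (1,3), (1,4), (2,4)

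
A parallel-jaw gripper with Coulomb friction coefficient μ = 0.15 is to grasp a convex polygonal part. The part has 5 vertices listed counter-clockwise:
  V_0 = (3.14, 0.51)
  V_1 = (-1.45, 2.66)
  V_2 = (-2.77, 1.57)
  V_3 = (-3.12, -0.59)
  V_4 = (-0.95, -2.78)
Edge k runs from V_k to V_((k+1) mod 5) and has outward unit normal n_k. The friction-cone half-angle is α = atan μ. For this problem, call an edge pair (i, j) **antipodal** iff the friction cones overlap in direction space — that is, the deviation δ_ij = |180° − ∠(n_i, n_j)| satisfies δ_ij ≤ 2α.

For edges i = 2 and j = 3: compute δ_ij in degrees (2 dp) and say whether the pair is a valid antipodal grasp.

α = atan 0.15 = 8.53°;  2α = 17.06°
edge 2: e_2 = (-0.35, -2.16);  n_2 = (-0.9871, +0.1600)
edge 3: e_3 = (+2.17, -2.19);  n_3 = (-0.7103, -0.7039)
∠(n_2, n_3) = 53.94°
δ = |180° − 53.94°| = 126.06°
126.06° > 2α = 17.06°  →  invalid

δ = 126.06°, invalid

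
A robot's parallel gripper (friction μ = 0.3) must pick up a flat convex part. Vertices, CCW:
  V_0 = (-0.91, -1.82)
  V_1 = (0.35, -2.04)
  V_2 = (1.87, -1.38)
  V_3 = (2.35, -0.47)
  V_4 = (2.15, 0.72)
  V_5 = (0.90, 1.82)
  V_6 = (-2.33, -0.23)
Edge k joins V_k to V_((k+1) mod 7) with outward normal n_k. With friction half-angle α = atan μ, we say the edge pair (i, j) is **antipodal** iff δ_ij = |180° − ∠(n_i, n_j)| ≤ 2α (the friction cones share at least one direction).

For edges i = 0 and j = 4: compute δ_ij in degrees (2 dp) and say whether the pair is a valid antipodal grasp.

δ = 31.44°, valid

α = atan 0.3 = 16.70°;  2α = 33.40°
edge 0: e_0 = (+1.26, -0.22);  n_0 = (-0.1720, -0.9851)
edge 4: e_4 = (-1.25, +1.10);  n_4 = (+0.6606, +0.7507)
∠(n_0, n_4) = 148.56°
δ = |180° − 148.56°| = 31.44°
31.44° ≤ 2α = 33.40°  →  valid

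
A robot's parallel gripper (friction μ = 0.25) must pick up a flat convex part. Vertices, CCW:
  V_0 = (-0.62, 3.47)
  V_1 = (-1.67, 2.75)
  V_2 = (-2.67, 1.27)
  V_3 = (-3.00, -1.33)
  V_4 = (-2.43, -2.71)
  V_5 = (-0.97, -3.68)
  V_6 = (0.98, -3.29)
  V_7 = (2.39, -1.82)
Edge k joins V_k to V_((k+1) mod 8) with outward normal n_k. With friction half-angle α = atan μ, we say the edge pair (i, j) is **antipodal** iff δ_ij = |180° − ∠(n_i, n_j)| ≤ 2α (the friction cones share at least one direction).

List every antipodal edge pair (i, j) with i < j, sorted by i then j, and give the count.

count = 5; pairs: (0,5), (0,6), (1,6), (3,7), (4,7)

α = atan 0.25 = 14.04°;  2α = 28.07°
n_0 = (-0.5655, +0.8247)
n_1 = (-0.8286, +0.5599)
n_2 = (-0.9920, +0.1259)
n_3 = (-0.9243, -0.3818)
n_4 = (-0.5534, -0.8329)
n_5 = (+0.1961, -0.9806)
n_6 = (+0.7217, -0.6922)
n_7 = (+0.8692, +0.4945)
  (0,1): δ = 158.48°  ·
  (0,2): δ = 131.67°  ·
  (0,3): δ = 102.00°  ·
  (0,4): δ = 68.04°  ·
  (0,5): δ = 23.13°  ✓
  (0,6): δ = 11.75°  ✓
  (0,7): δ = 85.20°  ·
  (1,2): δ = 153.19°  ·
  (1,3): δ = 123.51°  ·
  (1,4): δ = 89.55°  ·
  (1,5): δ = 44.64°  ·
  (1,6): δ = 9.76°  ✓
  (1,7): δ = 63.69°  ·
  (2,3): δ = 150.32°  ·
  (2,4): δ = 116.37°  ·
  (2,5): δ = 71.46°  ·
  (2,6): δ = 36.57°  ·
  (2,7): δ = 36.87°  ·
  (3,4): δ = 146.04°  ·
  (3,5): δ = 101.13°  ·
  (3,6): δ = 66.25°  ·
  (3,7): δ = 7.20°  ✓
  (4,5): δ = 135.09°  ·
  (4,6): δ = 100.21°  ·
  (4,7): δ = 26.76°  ✓
  (5,6): δ = 145.12°  ·
  (5,7): δ = 71.67°  ·
  (6,7): δ = 106.55°  ·
antipodal pairs: 5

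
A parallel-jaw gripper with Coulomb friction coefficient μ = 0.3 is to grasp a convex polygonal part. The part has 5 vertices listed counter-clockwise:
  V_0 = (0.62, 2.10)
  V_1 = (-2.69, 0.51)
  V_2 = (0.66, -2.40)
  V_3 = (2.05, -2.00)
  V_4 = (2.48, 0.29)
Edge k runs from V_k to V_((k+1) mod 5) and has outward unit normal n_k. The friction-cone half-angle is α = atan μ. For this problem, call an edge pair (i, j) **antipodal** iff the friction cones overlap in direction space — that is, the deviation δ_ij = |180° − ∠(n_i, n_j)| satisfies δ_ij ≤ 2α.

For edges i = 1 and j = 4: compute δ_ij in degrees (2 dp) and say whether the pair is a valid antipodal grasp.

α = atan 0.3 = 16.70°;  2α = 33.40°
edge 1: e_1 = (+3.35, -2.91);  n_1 = (-0.6558, -0.7549)
edge 4: e_4 = (-1.86, +1.81);  n_4 = (+0.6974, +0.7167)
∠(n_1, n_4) = 176.76°
δ = |180° − 176.76°| = 3.24°
3.24° ≤ 2α = 33.40°  →  valid

δ = 3.24°, valid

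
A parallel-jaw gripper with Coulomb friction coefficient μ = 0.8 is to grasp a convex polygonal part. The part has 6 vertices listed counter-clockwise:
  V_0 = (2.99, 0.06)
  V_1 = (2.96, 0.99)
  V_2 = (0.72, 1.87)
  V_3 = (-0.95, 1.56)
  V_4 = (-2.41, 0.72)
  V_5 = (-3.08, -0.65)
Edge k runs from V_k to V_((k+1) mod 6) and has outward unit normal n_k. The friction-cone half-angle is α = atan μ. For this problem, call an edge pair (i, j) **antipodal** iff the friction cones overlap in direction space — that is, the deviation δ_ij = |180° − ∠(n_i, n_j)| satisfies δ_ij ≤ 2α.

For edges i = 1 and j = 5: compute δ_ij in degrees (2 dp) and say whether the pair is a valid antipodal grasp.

α = atan 0.8 = 38.66°;  2α = 77.32°
edge 1: e_1 = (-2.24, +0.88);  n_1 = (+0.3657, +0.9308)
edge 5: e_5 = (+6.07, +0.71);  n_5 = (+0.1162, -0.9932)
∠(n_1, n_5) = 151.88°
δ = |180° − 151.88°| = 28.12°
28.12° ≤ 2α = 77.32°  →  valid

δ = 28.12°, valid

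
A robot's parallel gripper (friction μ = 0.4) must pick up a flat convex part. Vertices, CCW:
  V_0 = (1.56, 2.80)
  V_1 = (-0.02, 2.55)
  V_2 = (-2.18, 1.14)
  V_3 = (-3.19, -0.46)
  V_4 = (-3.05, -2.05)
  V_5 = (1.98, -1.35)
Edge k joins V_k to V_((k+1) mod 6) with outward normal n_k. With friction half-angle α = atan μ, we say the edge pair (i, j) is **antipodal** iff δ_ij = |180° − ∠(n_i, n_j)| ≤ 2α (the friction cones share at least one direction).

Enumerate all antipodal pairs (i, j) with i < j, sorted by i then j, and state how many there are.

count = 4; pairs: (0,4), (1,4), (2,5), (3,5)

α = atan 0.4 = 21.80°;  2α = 43.60°
n_0 = (-0.1563, +0.9877)
n_1 = (-0.5466, +0.8374)
n_2 = (-0.8456, +0.5338)
n_3 = (-0.9961, -0.0877)
n_4 = (+0.1378, -0.9905)
n_5 = (+0.9949, +0.1007)
  (0,1): δ = 155.86°  ·
  (0,2): δ = 131.25°  ·
  (0,3): δ = 93.96°  ·
  (0,4): δ = 1.07°  ✓
  (0,5): δ = 86.79°  ·
  (1,2): δ = 155.40°  ·
  (1,3): δ = 118.10°  ·
  (1,4): δ = 25.21°  ✓
  (1,5): δ = 62.64°  ·
  (2,3): δ = 142.71°  ·
  (2,4): δ = 49.82°  ·
  (2,5): δ = 38.04°  ✓
  (3,4): δ = 87.11°  ·
  (3,5): δ = 0.75°  ✓
  (4,5): δ = 92.14°  ·
antipodal pairs: 4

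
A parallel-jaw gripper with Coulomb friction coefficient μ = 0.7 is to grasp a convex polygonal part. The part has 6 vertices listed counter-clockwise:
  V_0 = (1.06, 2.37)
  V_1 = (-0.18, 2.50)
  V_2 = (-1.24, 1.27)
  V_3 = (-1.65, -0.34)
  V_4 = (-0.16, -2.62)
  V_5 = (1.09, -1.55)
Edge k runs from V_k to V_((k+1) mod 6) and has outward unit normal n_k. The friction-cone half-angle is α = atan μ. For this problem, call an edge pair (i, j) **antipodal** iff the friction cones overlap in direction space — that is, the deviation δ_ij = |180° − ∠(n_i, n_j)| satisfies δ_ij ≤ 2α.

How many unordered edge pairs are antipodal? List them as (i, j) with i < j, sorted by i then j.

count = 7; pairs: (0,3), (0,4), (1,4), (1,5), (2,4), (2,5), (3,5)

α = atan 0.7 = 34.99°;  2α = 69.98°
n_0 = (+0.1043, +0.9945)
n_1 = (-0.7575, +0.6528)
n_2 = (-0.9691, +0.2468)
n_3 = (-0.8371, -0.5471)
n_4 = (+0.6503, -0.7597)
n_5 = (+1.0000, +0.0077)
  (0,1): δ = 124.77°  ·
  (0,2): δ = 98.30°  ·
  (0,3): δ = 50.85°  ✓
  (0,4): δ = 46.55°  ✓
  (0,5): δ = 96.42°  ·
  (1,2): δ = 153.53°  ·
  (1,3): δ = 106.08°  ·
  (1,4): δ = 8.68°  ✓
  (1,5): δ = 41.19°  ✓
  (2,3): δ = 132.55°  ·
  (2,4): δ = 35.15°  ✓
  (2,5): δ = 14.73°  ✓
  (3,4): δ = 82.60°  ·
  (3,5): δ = 32.73°  ✓
  (4,5): δ = 130.13°  ·
antipodal pairs: 7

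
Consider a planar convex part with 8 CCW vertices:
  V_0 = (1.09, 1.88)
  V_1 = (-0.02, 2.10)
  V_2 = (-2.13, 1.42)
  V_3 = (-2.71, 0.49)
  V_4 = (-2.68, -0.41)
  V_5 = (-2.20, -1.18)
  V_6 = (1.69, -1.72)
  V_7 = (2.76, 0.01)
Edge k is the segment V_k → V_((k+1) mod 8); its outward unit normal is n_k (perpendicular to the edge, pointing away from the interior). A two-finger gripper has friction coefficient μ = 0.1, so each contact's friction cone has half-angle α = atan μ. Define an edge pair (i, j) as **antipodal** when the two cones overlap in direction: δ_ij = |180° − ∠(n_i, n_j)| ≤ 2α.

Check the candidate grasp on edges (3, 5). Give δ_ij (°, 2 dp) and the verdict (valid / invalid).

δ = 99.81°, invalid

α = atan 0.1 = 5.71°;  2α = 11.42°
edge 3: e_3 = (+0.03, -0.90);  n_3 = (-0.9994, -0.0333)
edge 5: e_5 = (+3.89, -0.54);  n_5 = (-0.1375, -0.9905)
∠(n_3, n_5) = 80.19°
δ = |180° − 80.19°| = 99.81°
99.81° > 2α = 11.42°  →  invalid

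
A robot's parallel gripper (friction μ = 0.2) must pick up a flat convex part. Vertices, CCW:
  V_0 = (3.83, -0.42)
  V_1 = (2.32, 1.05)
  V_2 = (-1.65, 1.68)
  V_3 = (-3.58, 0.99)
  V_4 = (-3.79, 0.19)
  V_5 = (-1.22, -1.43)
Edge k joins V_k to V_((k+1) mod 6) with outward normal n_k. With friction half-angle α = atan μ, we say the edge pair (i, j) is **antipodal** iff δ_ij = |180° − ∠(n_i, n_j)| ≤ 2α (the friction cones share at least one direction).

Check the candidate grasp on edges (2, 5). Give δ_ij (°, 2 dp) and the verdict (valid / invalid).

α = atan 0.2 = 11.31°;  2α = 22.62°
edge 2: e_2 = (-1.93, -0.69);  n_2 = (-0.3366, +0.9416)
edge 5: e_5 = (+5.05, +1.01);  n_5 = (+0.1961, -0.9806)
∠(n_2, n_5) = 171.64°
δ = |180° − 171.64°| = 8.36°
8.36° ≤ 2α = 22.62°  →  valid

δ = 8.36°, valid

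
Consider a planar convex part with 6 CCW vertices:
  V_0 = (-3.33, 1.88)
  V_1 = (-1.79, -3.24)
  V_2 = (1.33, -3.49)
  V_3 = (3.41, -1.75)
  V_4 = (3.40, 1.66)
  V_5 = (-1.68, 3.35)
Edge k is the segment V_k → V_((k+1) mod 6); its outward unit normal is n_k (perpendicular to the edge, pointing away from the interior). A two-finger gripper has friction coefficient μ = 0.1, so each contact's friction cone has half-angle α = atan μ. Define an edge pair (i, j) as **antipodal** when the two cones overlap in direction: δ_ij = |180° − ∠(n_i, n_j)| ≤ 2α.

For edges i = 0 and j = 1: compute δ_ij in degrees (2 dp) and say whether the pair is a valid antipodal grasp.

δ = 111.32°, invalid

α = atan 0.1 = 5.71°;  2α = 11.42°
edge 0: e_0 = (+1.54, -5.12);  n_0 = (-0.9576, -0.2880)
edge 1: e_1 = (+3.12, -0.25);  n_1 = (-0.0799, -0.9968)
∠(n_0, n_1) = 68.68°
δ = |180° − 68.68°| = 111.32°
111.32° > 2α = 11.42°  →  invalid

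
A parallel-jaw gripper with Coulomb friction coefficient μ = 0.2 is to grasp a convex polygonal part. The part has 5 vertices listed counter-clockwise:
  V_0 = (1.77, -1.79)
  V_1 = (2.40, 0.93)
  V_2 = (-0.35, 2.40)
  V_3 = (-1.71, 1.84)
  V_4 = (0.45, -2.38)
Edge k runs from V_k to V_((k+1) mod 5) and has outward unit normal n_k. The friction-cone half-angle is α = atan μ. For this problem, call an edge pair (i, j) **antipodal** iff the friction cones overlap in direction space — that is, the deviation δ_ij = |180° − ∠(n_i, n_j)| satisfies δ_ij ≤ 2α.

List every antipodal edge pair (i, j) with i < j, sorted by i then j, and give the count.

α = atan 0.2 = 11.31°;  2α = 22.62°
n_0 = (+0.9742, -0.2256)
n_1 = (+0.4714, +0.8819)
n_2 = (-0.3807, +0.9247)
n_3 = (-0.8902, -0.4556)
n_4 = (+0.4081, -0.9130)
  (0,1): δ = 105.09°  ·
  (0,2): δ = 54.58°  ·
  (0,3): δ = 40.15°  ·
  (0,4): δ = 127.12°  ·
  (1,2): δ = 129.49°  ·
  (1,3): δ = 34.77°  ·
  (1,4): δ = 52.21°  ·
  (2,3): δ = 85.27°  ·
  (2,4): δ = 1.70°  ✓
  (3,4): δ = 93.02°  ·
antipodal pairs: 1

count = 1; pairs: (2,4)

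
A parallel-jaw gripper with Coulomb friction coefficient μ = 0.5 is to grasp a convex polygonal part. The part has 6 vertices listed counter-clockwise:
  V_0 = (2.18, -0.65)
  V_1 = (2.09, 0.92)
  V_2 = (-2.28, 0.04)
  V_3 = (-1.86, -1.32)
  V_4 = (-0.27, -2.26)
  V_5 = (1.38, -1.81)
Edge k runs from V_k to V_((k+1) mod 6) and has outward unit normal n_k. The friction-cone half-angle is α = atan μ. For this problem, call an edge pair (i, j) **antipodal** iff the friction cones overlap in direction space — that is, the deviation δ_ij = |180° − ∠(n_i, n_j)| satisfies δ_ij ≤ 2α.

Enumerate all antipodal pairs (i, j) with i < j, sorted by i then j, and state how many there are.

count = 5; pairs: (0,2), (1,3), (1,4), (1,5), (2,5)

α = atan 0.5 = 26.57°;  2α = 53.13°
n_0 = (+0.9984, +0.0572)
n_1 = (-0.1974, +0.9803)
n_2 = (-0.9555, -0.2951)
n_3 = (-0.5089, -0.8608)
n_4 = (+0.2631, -0.9648)
n_5 = (+0.8232, -0.5677)
  (0,1): δ = 81.90°  ·
  (0,2): δ = 13.88°  ✓
  (0,3): δ = 56.13°  ·
  (0,4): δ = 101.97°  ·
  (0,5): δ = 142.13°  ·
  (1,2): δ = 84.22°  ·
  (1,3): δ = 41.98°  ✓
  (1,4): δ = 3.87°  ✓
  (1,5): δ = 44.02°  ✓
  (2,3): δ = 137.75°  ·
  (2,4): δ = 91.91°  ·
  (2,5): δ = 51.75°  ✓
  (3,4): δ = 134.15°  ·
  (3,5): δ = 94.00°  ·
  (4,5): δ = 139.85°  ·
antipodal pairs: 5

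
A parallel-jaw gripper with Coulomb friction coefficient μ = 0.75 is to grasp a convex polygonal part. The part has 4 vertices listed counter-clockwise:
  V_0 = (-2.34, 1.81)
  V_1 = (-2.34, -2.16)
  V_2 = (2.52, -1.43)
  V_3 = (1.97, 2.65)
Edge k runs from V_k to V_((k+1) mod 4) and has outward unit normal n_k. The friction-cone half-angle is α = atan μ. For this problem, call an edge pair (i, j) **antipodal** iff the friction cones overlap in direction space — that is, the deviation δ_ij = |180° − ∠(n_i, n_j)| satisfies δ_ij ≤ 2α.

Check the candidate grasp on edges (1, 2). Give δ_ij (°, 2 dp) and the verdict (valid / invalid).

δ = 90.86°, invalid

α = atan 0.75 = 36.87°;  2α = 73.74°
edge 1: e_1 = (+4.86, +0.73);  n_1 = (+0.1485, -0.9889)
edge 2: e_2 = (-0.55, +4.08);  n_2 = (+0.9910, +0.1336)
∠(n_1, n_2) = 89.14°
δ = |180° − 89.14°| = 90.86°
90.86° > 2α = 73.74°  →  invalid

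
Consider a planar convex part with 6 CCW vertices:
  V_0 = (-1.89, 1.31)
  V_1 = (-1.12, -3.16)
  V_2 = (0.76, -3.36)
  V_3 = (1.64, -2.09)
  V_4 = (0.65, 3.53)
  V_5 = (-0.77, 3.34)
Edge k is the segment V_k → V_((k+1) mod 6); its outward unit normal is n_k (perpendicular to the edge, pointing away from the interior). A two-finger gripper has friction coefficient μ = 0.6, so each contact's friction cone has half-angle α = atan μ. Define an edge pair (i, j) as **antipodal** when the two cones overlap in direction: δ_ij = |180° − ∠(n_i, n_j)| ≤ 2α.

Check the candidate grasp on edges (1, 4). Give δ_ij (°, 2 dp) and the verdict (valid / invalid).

δ = 13.69°, valid

α = atan 0.6 = 30.96°;  2α = 61.93°
edge 1: e_1 = (+1.88, -0.20);  n_1 = (-0.1058, -0.9944)
edge 4: e_4 = (-1.42, -0.19);  n_4 = (-0.1326, +0.9912)
∠(n_1, n_4) = 166.31°
δ = |180° − 166.31°| = 13.69°
13.69° ≤ 2α = 61.93°  →  valid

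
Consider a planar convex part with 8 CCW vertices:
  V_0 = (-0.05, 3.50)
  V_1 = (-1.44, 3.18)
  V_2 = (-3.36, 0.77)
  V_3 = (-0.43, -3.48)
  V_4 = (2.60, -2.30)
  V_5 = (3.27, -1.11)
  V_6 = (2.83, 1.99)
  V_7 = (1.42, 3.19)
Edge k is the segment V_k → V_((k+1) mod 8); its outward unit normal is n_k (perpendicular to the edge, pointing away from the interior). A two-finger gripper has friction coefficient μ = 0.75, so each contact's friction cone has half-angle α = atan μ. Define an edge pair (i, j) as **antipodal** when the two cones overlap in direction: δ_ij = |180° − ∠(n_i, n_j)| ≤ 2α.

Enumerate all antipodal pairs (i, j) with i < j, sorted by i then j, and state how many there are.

count = 13; pairs: (0,2), (0,3), (0,4), (1,3), (1,4), (1,5), (2,4), (2,5), (2,6), (2,7), (3,6), (3,7), (4,7)

α = atan 0.75 = 36.87°;  2α = 73.74°
n_0 = (-0.2243, +0.9745)
n_1 = (-0.7821, +0.6231)
n_2 = (-0.8233, -0.5676)
n_3 = (+0.3629, -0.9318)
n_4 = (+0.8714, -0.4906)
n_5 = (+0.9901, +0.1405)
n_6 = (+0.6481, +0.7615)
n_7 = (+0.2063, +0.9785)
  (0,1): δ = 141.51°  ·
  (0,2): δ = 68.38°  ✓
  (0,3): δ = 8.31°  ✓
  (0,4): δ = 47.65°  ✓
  (0,5): δ = 85.11°  ·
  (0,6): δ = 126.64°  ·
  (0,7): δ = 155.13°  ·
  (1,2): δ = 106.87°  ·
  (1,3): δ = 30.18°  ✓
  (1,4): δ = 9.16°  ✓
  (1,5): δ = 46.62°  ✓
  (1,6): δ = 88.14°  ·
  (1,7): δ = 116.64°  ·
  (2,3): δ = 103.30°  ·
  (2,4): δ = 63.96°  ✓
  (2,5): δ = 26.50°  ✓
  (2,6): δ = 15.02°  ✓
  (2,7): δ = 43.51°  ✓
  (3,4): δ = 140.66°  ·
  (3,5): δ = 103.20°  ·
  (3,6): δ = 61.68°  ✓
  (3,7): δ = 33.19°  ✓
  (4,5): δ = 142.54°  ·
  (4,6): δ = 101.02°  ·
  (4,7): δ = 72.53°  ✓
  (5,6): δ = 138.48°  ·
  (5,7): δ = 109.99°  ·
  (6,7): δ = 151.51°  ·
antipodal pairs: 13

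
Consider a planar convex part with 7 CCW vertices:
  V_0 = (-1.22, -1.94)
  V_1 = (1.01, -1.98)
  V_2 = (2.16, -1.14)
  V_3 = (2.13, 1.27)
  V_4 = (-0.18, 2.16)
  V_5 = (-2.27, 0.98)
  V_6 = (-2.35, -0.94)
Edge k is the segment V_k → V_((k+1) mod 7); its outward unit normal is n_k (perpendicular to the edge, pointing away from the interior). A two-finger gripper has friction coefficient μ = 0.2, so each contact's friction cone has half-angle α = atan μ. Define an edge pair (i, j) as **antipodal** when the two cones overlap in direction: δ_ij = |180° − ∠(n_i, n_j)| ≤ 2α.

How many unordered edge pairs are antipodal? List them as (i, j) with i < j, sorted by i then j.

α = atan 0.2 = 11.31°;  2α = 22.62°
n_0 = (-0.0179, -0.9998)
n_1 = (+0.5898, -0.8075)
n_2 = (+0.9999, +0.0124)
n_3 = (+0.3595, +0.9331)
n_4 = (-0.4916, +0.8708)
n_5 = (-0.9991, +0.0416)
n_6 = (-0.6627, -0.7489)
  (0,1): δ = 142.83°  ·
  (0,2): δ = 88.26°  ·
  (0,3): δ = 20.04°  ✓
  (0,4): δ = 30.48°  ·
  (0,5): δ = 88.64°  ·
  (0,6): δ = 139.52°  ·
  (1,2): δ = 125.43°  ·
  (1,3): δ = 57.22°  ·
  (1,4): δ = 6.70°  ✓
  (1,5): δ = 51.47°  ·
  (1,6): δ = 102.35°  ·
  (2,3): δ = 111.78°  ·
  (2,4): δ = 61.26°  ·
  (2,5): δ = 3.10°  ✓
  (2,6): δ = 47.78°  ·
  (3,4): δ = 129.48°  ·
  (3,5): δ = 71.32°  ·
  (3,6): δ = 20.44°  ✓
  (4,5): δ = 121.83°  ·
  (4,6): δ = 70.96°  ·
  (5,6): δ = 129.12°  ·
antipodal pairs: 4

count = 4; pairs: (0,3), (1,4), (2,5), (3,6)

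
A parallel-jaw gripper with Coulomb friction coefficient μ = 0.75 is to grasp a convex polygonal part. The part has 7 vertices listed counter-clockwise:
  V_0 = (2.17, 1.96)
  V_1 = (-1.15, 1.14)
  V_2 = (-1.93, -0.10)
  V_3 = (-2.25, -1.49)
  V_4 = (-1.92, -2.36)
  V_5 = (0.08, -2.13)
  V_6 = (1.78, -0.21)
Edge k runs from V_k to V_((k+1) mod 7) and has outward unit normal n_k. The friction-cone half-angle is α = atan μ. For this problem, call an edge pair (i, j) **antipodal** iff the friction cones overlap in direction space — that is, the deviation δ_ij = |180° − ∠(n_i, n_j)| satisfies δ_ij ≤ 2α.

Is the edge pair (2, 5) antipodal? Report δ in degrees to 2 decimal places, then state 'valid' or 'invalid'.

α = atan 0.75 = 36.87°;  2α = 73.74°
edge 2: e_2 = (-0.32, -1.39);  n_2 = (-0.9745, +0.2243)
edge 5: e_5 = (+1.70, +1.92);  n_5 = (+0.7487, -0.6629)
∠(n_2, n_5) = 151.44°
δ = |180° − 151.44°| = 28.56°
28.56° ≤ 2α = 73.74°  →  valid

δ = 28.56°, valid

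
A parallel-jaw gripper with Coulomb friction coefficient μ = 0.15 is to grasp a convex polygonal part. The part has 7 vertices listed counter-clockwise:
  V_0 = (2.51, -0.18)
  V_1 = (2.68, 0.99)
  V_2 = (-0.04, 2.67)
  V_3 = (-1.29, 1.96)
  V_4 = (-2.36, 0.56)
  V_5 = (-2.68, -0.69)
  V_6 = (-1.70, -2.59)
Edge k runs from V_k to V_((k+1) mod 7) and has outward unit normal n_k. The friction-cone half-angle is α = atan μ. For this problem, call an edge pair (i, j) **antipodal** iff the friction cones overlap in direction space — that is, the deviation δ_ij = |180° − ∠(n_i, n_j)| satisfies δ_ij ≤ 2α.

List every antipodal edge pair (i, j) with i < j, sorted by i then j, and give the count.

count = 2; pairs: (0,4), (2,6)

α = atan 0.15 = 8.53°;  2α = 17.06°
n_0 = (+0.9896, -0.1438)
n_1 = (+0.5255, +0.8508)
n_2 = (-0.4939, +0.8695)
n_3 = (-0.7945, +0.6072)
n_4 = (-0.9688, +0.2480)
n_5 = (-0.8887, -0.4584)
n_6 = (+0.4968, -0.8679)
  (0,1): δ = 113.43°  ·
  (0,2): δ = 52.14°  ·
  (0,3): δ = 29.12°  ·
  (0,4): δ = 6.09°  ✓
  (0,5): δ = 35.55°  ·
  (0,6): δ = 128.06°  ·
  (1,2): δ = 118.70°  ·
  (1,3): δ = 95.69°  ·
  (1,4): δ = 72.66°  ·
  (1,5): δ = 31.01°  ·
  (1,6): δ = 61.49°  ·
  (2,3): δ = 156.99°  ·
  (2,4): δ = 133.96°  ·
  (2,5): δ = 92.31°  ·
  (2,6): δ = 0.19°  ✓
  (3,4): δ = 156.97°  ·
  (3,5): δ = 115.33°  ·
  (3,6): δ = 22.82°  ·
  (4,5): δ = 138.36°  ·
  (4,6): δ = 45.85°  ·
  (5,6): δ = 87.50°  ·
antipodal pairs: 2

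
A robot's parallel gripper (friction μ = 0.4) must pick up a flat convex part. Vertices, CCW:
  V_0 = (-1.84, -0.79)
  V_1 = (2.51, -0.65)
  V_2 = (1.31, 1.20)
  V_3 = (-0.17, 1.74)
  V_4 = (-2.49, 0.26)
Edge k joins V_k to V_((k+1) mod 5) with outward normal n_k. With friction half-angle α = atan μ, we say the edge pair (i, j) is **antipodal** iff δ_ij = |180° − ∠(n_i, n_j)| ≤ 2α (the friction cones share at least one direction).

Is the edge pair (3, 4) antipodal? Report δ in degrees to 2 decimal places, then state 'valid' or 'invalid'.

δ = 90.78°, invalid

α = atan 0.4 = 21.80°;  2α = 43.60°
edge 3: e_3 = (-2.32, -1.48);  n_3 = (-0.5378, +0.8431)
edge 4: e_4 = (+0.65, -1.05);  n_4 = (-0.8503, -0.5264)
∠(n_3, n_4) = 89.22°
δ = |180° − 89.22°| = 90.78°
90.78° > 2α = 43.60°  →  invalid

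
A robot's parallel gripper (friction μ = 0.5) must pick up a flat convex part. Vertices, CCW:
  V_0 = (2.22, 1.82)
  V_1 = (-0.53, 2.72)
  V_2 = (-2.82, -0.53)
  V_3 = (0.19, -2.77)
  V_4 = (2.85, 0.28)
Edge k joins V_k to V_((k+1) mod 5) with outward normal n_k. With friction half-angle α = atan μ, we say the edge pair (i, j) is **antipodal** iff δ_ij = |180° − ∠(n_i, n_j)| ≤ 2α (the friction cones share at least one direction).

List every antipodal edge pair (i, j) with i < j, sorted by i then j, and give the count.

count = 3; pairs: (0,2), (1,3), (2,4)

α = atan 0.5 = 26.57°;  2α = 53.13°
n_0 = (+0.3110, +0.9504)
n_1 = (-0.8175, +0.5760)
n_2 = (-0.5970, -0.8022)
n_3 = (+0.7536, -0.6573)
n_4 = (+0.9255, +0.3786)
  (0,1): δ = 107.05°  ·
  (0,2): δ = 18.53°  ✓
  (0,3): δ = 67.03°  ·
  (0,4): δ = 130.37°  ·
  (1,2): δ = 91.49°  ·
  (1,3): δ = 5.92°  ✓
  (1,4): δ = 57.42°  ·
  (2,3): δ = 94.44°  ·
  (2,4): δ = 31.09°  ✓
  (3,4): δ = 116.66°  ·
antipodal pairs: 3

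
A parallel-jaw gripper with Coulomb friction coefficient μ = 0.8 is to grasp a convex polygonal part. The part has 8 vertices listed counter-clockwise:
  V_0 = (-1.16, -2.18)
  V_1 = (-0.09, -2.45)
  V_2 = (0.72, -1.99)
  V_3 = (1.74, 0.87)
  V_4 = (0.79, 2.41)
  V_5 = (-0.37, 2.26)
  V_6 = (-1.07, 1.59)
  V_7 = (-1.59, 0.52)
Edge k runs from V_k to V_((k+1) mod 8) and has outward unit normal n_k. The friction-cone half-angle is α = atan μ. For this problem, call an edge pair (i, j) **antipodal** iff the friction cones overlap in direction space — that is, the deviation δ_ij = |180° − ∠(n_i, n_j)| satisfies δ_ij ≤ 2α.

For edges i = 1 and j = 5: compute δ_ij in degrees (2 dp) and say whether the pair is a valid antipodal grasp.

α = atan 0.8 = 38.66°;  2α = 77.32°
edge 1: e_1 = (+0.81, +0.46);  n_1 = (+0.4938, -0.8696)
edge 5: e_5 = (-0.70, -0.67);  n_5 = (-0.6915, +0.7224)
∠(n_1, n_5) = 165.85°
δ = |180° − 165.85°| = 14.15°
14.15° ≤ 2α = 77.32°  →  valid

δ = 14.15°, valid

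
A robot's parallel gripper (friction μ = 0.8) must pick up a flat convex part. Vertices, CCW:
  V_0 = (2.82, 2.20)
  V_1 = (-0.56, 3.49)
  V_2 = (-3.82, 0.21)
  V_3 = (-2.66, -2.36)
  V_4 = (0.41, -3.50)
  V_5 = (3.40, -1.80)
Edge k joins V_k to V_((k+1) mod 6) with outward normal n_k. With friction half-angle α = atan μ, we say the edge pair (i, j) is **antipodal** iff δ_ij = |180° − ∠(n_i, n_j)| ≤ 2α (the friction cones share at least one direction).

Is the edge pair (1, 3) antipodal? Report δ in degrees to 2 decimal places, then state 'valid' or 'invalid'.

α = atan 0.8 = 38.66°;  2α = 77.32°
edge 1: e_1 = (-3.26, -3.28);  n_1 = (-0.7093, +0.7049)
edge 3: e_3 = (+3.07, -1.14);  n_3 = (-0.3481, -0.9375)
∠(n_1, n_3) = 114.45°
δ = |180° − 114.45°| = 65.55°
65.55° ≤ 2α = 77.32°  →  valid

δ = 65.55°, valid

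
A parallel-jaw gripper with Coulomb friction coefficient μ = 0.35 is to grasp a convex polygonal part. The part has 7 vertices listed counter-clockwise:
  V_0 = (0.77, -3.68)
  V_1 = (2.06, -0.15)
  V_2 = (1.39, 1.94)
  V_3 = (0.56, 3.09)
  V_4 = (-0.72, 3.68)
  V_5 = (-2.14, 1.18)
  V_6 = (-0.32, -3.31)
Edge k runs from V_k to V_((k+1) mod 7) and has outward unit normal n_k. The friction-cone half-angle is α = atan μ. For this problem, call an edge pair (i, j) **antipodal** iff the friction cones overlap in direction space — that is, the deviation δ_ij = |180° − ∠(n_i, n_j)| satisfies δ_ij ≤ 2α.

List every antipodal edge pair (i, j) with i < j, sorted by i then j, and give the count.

count = 5; pairs: (0,4), (1,5), (2,5), (2,6), (3,6)

α = atan 0.35 = 19.29°;  2α = 38.58°
n_0 = (+0.9392, -0.3432)
n_1 = (+0.9523, +0.3053)
n_2 = (+0.8109, +0.5852)
n_3 = (+0.4186, +0.9082)
n_4 = (-0.8695, +0.4939)
n_5 = (-0.9268, -0.3757)
n_6 = (-0.3214, -0.9469)
  (0,1): δ = 142.15°  ·
  (0,2): δ = 124.11°  ·
  (0,3): δ = 94.67°  ·
  (0,4): δ = 9.52°  ✓
  (0,5): δ = 42.14°  ·
  (0,6): δ = 91.32°  ·
  (1,2): δ = 161.96°  ·
  (1,3): δ = 132.52°  ·
  (1,4): δ = 47.37°  ·
  (1,5): δ = 4.29°  ✓
  (1,6): δ = 53.48°  ·
  (2,3): δ = 150.57°  ·
  (2,4): δ = 65.42°  ·
  (2,5): δ = 13.75°  ✓
  (2,6): δ = 35.43°  ✓
  (3,4): δ = 94.85°  ·
  (3,5): δ = 43.19°  ·
  (3,6): δ = 6.00°  ✓
  (4,5): δ = 128.34°  ·
  (4,6): δ = 79.15°  ·
  (5,6): δ = 130.81°  ·
antipodal pairs: 5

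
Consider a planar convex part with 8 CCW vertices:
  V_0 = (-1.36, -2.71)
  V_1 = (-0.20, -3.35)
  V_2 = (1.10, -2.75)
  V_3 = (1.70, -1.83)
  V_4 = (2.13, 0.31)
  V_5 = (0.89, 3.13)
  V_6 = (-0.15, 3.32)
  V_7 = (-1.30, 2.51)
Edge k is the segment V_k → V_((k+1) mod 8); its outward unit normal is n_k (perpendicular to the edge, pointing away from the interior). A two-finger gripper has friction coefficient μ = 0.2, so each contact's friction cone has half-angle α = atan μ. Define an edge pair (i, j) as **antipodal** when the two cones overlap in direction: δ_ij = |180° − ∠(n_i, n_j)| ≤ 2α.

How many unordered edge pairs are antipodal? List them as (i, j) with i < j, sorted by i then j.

α = atan 0.2 = 11.31°;  2α = 22.62°
n_0 = (-0.4831, -0.8756)
n_1 = (+0.4191, -0.9080)
n_2 = (+0.8376, -0.5463)
n_3 = (+0.9804, -0.1970)
n_4 = (+0.9154, +0.4025)
n_5 = (+0.1797, +0.9837)
n_6 = (-0.5758, +0.8176)
n_7 = (-0.9999, +0.0115)
  (0,1): δ = 126.34°  ·
  (0,2): δ = 94.22°  ·
  (0,3): δ = 72.47°  ·
  (0,4): δ = 37.38°  ·
  (0,5): δ = 18.53°  ✓
  (0,6): δ = 64.05°  ·
  (0,7): δ = 118.23°  ·
  (1,2): δ = 147.89°  ·
  (1,3): δ = 126.14°  ·
  (1,4): δ = 91.04°  ·
  (1,5): δ = 35.13°  ·
  (1,6): δ = 10.38°  ✓
  (1,7): δ = 64.57°  ·
  (2,3): δ = 158.25°  ·
  (2,4): δ = 123.15°  ·
  (2,5): δ = 67.24°  ·
  (2,6): δ = 21.73°  ✓
  (2,7): δ = 32.45°  ·
  (3,4): δ = 144.90°  ·
  (3,5): δ = 88.99°  ·
  (3,6): δ = 43.48°  ·
  (3,7): δ = 10.70°  ✓
  (4,5): δ = 124.09°  ·
  (4,6): δ = 78.58°  ·
  (4,7): δ = 24.39°  ·
  (5,6): δ = 134.49°  ·
  (5,7): δ = 80.31°  ·
  (6,7): δ = 125.82°  ·
antipodal pairs: 4

count = 4; pairs: (0,5), (1,6), (2,6), (3,7)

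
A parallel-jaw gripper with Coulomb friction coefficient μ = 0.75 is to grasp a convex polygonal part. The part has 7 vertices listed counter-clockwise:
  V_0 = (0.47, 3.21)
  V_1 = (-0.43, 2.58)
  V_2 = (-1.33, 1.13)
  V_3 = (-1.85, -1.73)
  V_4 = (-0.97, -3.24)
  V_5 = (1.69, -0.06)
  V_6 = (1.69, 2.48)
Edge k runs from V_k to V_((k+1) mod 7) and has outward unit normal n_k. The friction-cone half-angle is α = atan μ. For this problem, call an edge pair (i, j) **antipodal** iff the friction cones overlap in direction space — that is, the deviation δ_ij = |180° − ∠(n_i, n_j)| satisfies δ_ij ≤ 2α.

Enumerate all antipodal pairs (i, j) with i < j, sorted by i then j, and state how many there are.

α = atan 0.75 = 36.87°;  2α = 73.74°
n_0 = (-0.5735, +0.8192)
n_1 = (-0.8496, +0.5274)
n_2 = (-0.9839, +0.1789)
n_3 = (-0.8640, -0.5035)
n_4 = (+0.7670, -0.6416)
n_5 = (+1.0000, -0.0000)
n_6 = (+0.5135, +0.8581)
  (0,1): δ = 156.82°  ·
  (0,2): δ = 135.30°  ·
  (0,3): δ = 94.76°  ·
  (0,4): δ = 15.10°  ✓
  (0,5): δ = 55.01°  ✓
  (0,6): δ = 114.11°  ·
  (1,2): δ = 158.48°  ·
  (1,3): δ = 117.94°  ·
  (1,4): δ = 8.08°  ✓
  (1,5): δ = 31.83°  ✓
  (1,6): δ = 90.93°  ·
  (2,3): δ = 139.46°  ·
  (2,4): δ = 29.61°  ✓
  (2,5): δ = 10.30°  ✓
  (2,6): δ = 69.41°  ✓
  (3,4): δ = 70.14°  ✓
  (3,5): δ = 30.23°  ✓
  (3,6): δ = 28.87°  ✓
  (4,5): δ = 140.09°  ·
  (4,6): δ = 80.98°  ·
  (5,6): δ = 120.89°  ·
antipodal pairs: 10

count = 10; pairs: (0,4), (0,5), (1,4), (1,5), (2,4), (2,5), (2,6), (3,4), (3,5), (3,6)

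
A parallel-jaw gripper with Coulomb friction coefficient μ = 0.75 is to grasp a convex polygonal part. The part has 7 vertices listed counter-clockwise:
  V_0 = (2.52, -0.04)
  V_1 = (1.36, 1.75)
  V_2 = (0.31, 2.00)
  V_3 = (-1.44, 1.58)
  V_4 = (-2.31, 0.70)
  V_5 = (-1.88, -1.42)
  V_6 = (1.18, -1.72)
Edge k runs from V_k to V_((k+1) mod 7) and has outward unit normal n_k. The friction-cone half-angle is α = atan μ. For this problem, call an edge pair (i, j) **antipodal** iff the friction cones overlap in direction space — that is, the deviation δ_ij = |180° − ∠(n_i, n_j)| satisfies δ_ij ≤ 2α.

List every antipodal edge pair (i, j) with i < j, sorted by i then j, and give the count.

count = 10; pairs: (0,4), (0,5), (1,4), (1,5), (1,6), (2,5), (2,6), (3,5), (3,6), (4,6)

α = atan 0.75 = 36.87°;  2α = 73.74°
n_0 = (+0.8392, +0.5438)
n_1 = (+0.2316, +0.9728)
n_2 = (-0.2334, +0.9724)
n_3 = (-0.7111, +0.7031)
n_4 = (-0.9800, -0.1988)
n_5 = (-0.0976, -0.9952)
n_6 = (+0.7818, -0.6236)
  (0,1): δ = 136.34°  ·
  (0,2): δ = 109.45°  ·
  (0,3): δ = 77.62°  ·
  (0,4): δ = 21.48°  ✓
  (0,5): δ = 51.46°  ✓
  (0,6): δ = 108.48°  ·
  (1,2): δ = 153.11°  ·
  (1,3): δ = 121.28°  ·
  (1,4): δ = 65.14°  ✓
  (1,5): δ = 7.79°  ✓
  (1,6): δ = 64.82°  ✓
  (2,3): δ = 148.17°  ·
  (2,4): δ = 92.03°  ·
  (2,5): δ = 19.10°  ✓
  (2,6): δ = 37.93°  ✓
  (3,4): δ = 123.86°  ·
  (3,5): δ = 50.93°  ✓
  (3,6): δ = 6.10°  ✓
  (4,5): δ = 107.07°  ·
  (4,6): δ = 50.04°  ✓
  (5,6): δ = 122.98°  ·
antipodal pairs: 10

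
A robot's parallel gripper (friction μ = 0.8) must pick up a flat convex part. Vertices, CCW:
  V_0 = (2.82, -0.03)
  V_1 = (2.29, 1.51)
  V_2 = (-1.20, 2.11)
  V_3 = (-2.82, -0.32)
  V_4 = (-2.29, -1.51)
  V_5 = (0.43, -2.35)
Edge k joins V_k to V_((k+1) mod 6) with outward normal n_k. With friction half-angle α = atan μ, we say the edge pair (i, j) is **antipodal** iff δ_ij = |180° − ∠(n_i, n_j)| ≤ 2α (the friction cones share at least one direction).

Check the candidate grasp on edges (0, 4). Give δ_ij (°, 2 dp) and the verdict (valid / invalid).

δ = 53.85°, valid

α = atan 0.8 = 38.66°;  2α = 77.32°
edge 0: e_0 = (-0.53, +1.54);  n_0 = (+0.9456, +0.3254)
edge 4: e_4 = (+2.72, -0.84);  n_4 = (-0.2951, -0.9555)
∠(n_0, n_4) = 126.15°
δ = |180° − 126.15°| = 53.85°
53.85° ≤ 2α = 77.32°  →  valid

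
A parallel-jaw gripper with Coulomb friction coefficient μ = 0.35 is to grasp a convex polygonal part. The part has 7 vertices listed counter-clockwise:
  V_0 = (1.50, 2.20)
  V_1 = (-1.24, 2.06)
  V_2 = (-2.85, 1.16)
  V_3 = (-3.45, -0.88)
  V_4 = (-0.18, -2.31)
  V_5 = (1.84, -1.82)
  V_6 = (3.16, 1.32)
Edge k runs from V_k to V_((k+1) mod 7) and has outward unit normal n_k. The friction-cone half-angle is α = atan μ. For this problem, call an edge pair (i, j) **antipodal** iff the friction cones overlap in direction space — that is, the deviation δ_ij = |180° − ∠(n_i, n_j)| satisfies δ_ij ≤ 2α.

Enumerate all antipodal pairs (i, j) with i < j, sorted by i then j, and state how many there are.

α = atan 0.35 = 19.29°;  2α = 38.58°
n_0 = (-0.0510, +0.9987)
n_1 = (-0.4879, +0.8729)
n_2 = (-0.9594, +0.2822)
n_3 = (-0.4007, -0.9162)
n_4 = (+0.2357, -0.9718)
n_5 = (+0.9219, -0.3875)
n_6 = (+0.4684, +0.8835)
  (0,1): δ = 153.72°  ·
  (0,2): δ = 109.31°  ·
  (0,3): δ = 26.55°  ✓
  (0,4): δ = 10.71°  ✓
  (0,5): δ = 64.27°  ·
  (0,6): δ = 149.15°  ·
  (1,2): δ = 135.60°  ·
  (1,3): δ = 52.83°  ·
  (1,4): δ = 15.57°  ✓
  (1,5): δ = 37.99°  ✓
  (1,6): δ = 122.87°  ·
  (2,3): δ = 97.23°  ·
  (2,4): δ = 59.98°  ·
  (2,5): δ = 6.41°  ✓
  (2,6): δ = 78.46°  ·
  (3,4): δ = 142.74°  ·
  (3,5): δ = 89.18°  ·
  (3,6): δ = 4.31°  ✓
  (4,5): δ = 126.44°  ·
  (4,6): δ = 41.56°  ·
  (5,6): δ = 95.13°  ·
antipodal pairs: 6

count = 6; pairs: (0,3), (0,4), (1,4), (1,5), (2,5), (3,6)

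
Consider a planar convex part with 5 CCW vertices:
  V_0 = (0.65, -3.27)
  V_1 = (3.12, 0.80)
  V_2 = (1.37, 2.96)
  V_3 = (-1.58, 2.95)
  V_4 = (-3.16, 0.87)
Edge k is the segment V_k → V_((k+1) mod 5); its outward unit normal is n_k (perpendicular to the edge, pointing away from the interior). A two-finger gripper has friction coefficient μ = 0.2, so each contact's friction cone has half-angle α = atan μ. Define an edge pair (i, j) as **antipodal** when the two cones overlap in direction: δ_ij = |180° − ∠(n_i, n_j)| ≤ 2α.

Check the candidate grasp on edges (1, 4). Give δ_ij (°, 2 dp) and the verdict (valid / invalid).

α = atan 0.2 = 11.31°;  2α = 22.62°
edge 1: e_1 = (-1.75, +2.16);  n_1 = (+0.7770, +0.6295)
edge 4: e_4 = (+3.81, -4.14);  n_4 = (-0.7358, -0.6772)
∠(n_1, n_4) = 176.39°
δ = |180° − 176.39°| = 3.61°
3.61° ≤ 2α = 22.62°  →  valid

δ = 3.61°, valid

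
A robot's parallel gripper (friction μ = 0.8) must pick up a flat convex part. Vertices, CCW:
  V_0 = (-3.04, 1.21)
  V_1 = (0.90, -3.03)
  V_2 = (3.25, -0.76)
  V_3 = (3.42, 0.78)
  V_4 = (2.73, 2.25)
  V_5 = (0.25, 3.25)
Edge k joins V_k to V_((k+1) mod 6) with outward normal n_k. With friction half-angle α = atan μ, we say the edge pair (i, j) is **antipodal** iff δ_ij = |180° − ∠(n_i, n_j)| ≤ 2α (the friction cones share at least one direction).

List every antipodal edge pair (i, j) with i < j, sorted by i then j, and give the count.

α = atan 0.8 = 38.66°;  2α = 77.32°
n_0 = (-0.7325, -0.6807)
n_1 = (+0.6948, -0.7192)
n_2 = (+0.9940, -0.1097)
n_3 = (+0.9052, +0.4249)
n_4 = (+0.3740, +0.9274)
n_5 = (-0.5270, +0.8499)
  (0,1): δ = 88.89°  ·
  (0,2): δ = 49.20°  ✓
  (0,3): δ = 17.75°  ✓
  (0,4): δ = 25.14°  ✓
  (0,5): δ = 78.90°  ·
  (1,2): δ = 140.31°  ·
  (1,3): δ = 108.86°  ·
  (1,4): δ = 65.97°  ✓
  (1,5): δ = 12.21°  ✓
  (2,3): δ = 148.56°  ·
  (2,4): δ = 105.66°  ·
  (2,5): δ = 51.90°  ✓
  (3,4): δ = 137.11°  ·
  (3,5): δ = 83.34°  ·
  (4,5): δ = 126.24°  ·
antipodal pairs: 6

count = 6; pairs: (0,2), (0,3), (0,4), (1,4), (1,5), (2,5)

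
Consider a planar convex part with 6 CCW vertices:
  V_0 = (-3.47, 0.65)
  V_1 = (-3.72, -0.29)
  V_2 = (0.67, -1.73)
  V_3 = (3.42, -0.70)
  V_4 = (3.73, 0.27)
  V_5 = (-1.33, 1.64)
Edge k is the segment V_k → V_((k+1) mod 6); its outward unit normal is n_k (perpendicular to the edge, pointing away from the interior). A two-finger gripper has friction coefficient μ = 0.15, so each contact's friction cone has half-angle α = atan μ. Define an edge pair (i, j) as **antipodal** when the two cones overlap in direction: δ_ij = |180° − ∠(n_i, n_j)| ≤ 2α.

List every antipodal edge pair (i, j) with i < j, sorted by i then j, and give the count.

count = 3; pairs: (0,3), (1,4), (2,5)

α = atan 0.15 = 8.53°;  2α = 17.06°
n_0 = (-0.9664, +0.2570)
n_1 = (-0.3117, -0.9502)
n_2 = (+0.3508, -0.9365)
n_3 = (+0.9525, -0.3044)
n_4 = (+0.2613, +0.9652)
n_5 = (-0.4199, +0.9076)
  (0,1): δ = 93.27°  ·
  (0,2): δ = 54.57°  ·
  (0,3): δ = 2.83°  ✓
  (0,4): δ = 89.74°  ·
  (0,5): δ = 129.72°  ·
  (1,2): δ = 141.31°  ·
  (1,3): δ = 89.56°  ·
  (1,4): δ = 3.01°  ✓
  (1,5): δ = 42.99°  ·
  (2,3): δ = 128.26°  ·
  (2,4): δ = 35.68°  ·
  (2,5): δ = 4.29°  ✓
  (3,4): δ = 87.43°  ·
  (3,5): δ = 47.45°  ·
  (4,5): δ = 140.02°  ·
antipodal pairs: 3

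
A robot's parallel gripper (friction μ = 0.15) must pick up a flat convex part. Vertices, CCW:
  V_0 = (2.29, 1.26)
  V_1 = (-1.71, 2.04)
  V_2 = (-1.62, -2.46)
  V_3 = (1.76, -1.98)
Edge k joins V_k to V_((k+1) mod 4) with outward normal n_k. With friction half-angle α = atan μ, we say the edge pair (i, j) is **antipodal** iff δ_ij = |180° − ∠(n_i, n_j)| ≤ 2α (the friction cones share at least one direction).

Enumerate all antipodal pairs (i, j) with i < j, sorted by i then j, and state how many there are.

count = 1; pairs: (1,3)

α = atan 0.15 = 8.53°;  2α = 17.06°
n_0 = (+0.1914, +0.9815)
n_1 = (-0.9998, -0.0200)
n_2 = (+0.1406, -0.9901)
n_3 = (+0.9869, -0.1614)
  (0,1): δ = 77.82°  ·
  (0,2): δ = 19.12°  ·
  (0,3): δ = 91.74°  ·
  (1,2): δ = 83.06°  ·
  (1,3): δ = 10.44°  ✓
  (2,3): δ = 107.37°  ·
antipodal pairs: 1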